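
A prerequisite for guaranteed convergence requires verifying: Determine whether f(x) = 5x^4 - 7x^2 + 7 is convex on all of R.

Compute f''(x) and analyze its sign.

f(x) = 5x^4 - 7x^2 + 7
f'(x) = 20x^3 + -14x
f''(x) = 60x^2 + -14
f''(0) = -14 < 0, so not convex near x = 0
Therefore, f is not globally convex on R.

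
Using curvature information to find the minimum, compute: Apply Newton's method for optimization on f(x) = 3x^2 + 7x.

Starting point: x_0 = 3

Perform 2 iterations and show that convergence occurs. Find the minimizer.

f(x) = 3x^2 + 7x, f'(x) = 6x + (7), f''(x) = 6
Step 1: f'(3) = 25, x_1 = 3 - 25/6 = -7/6
Step 2: f'(-7/6) = 0, x_2 = -7/6 (converged)
Newton's method converges in 1 step for quadratics.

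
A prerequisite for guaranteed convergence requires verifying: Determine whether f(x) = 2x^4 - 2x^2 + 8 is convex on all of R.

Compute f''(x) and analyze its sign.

f(x) = 2x^4 - 2x^2 + 8
f'(x) = 8x^3 + -4x
f''(x) = 24x^2 + -4
f''(0) = -4 < 0, so not convex near x = 0
Therefore, f is not globally convex on R.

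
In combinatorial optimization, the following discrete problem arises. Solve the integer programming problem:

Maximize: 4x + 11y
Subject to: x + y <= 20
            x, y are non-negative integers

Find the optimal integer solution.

Objective: 4x + 11y, constraint: x + y <= 20
Coefficient of y is 11 > coefficient of x is 4, so allocate the entire budget to y.
Optimal: x = 0, y = 20, value = 220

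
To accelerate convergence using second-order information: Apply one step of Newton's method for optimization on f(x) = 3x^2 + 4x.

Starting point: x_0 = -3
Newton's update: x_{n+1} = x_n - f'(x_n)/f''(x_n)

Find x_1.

f(x) = 3x^2 + 4x
f'(x) = 6x + (4), f''(x) = 6
Newton step: x_1 = x_0 - f'(x_0)/f''(x_0)
f'(-3) = -14
x_1 = -3 - -14/6 = -2/3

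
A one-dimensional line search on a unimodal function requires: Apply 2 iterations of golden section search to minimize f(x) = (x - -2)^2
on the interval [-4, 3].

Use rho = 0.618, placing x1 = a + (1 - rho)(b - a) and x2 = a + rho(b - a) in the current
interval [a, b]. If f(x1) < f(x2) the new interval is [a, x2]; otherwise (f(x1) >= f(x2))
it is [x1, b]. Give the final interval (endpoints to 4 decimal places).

Golden section search for min of f(x) = (x - -2)^2 on [-4, 3].
Each step: x1 = a + (1 - rho)(b - a), x2 = a + rho(b - a); if f(x1) < f(x2) keep [a, x2], otherwise keep [x1, b].
Step 1: [-4.0000, 3.0000], x1=-1.3260 (f=0.4543), x2=0.3260 (f=5.4103); f(x1) < f(x2) => keep [-4.0000, 0.3260]
Step 2: [-4.0000, 0.3260], x1=-2.3475 (f=0.1207), x2=-1.3265 (f=0.4536); f(x1) < f(x2) => keep [-4.0000, -1.3265]
Final interval: [-4.0000, -1.3265]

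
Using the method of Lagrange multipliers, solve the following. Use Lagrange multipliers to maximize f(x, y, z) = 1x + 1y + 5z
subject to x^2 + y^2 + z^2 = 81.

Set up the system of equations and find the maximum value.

Lagrange conditions: 1 = 2*lambda*x, 1 = 2*lambda*y, 5 = 2*lambda*z
So x:1 = y:1 = z:5, i.e. x = 1t, y = 1t, z = 5t
Constraint: t^2*(1^2 + 1^2 + 5^2) = 81
  t^2 * 27 = 81  =>  t = sqrt(3)
Maximum = 1*1t + 1*1t + 5*5t = 27*sqrt(3) = sqrt(2187)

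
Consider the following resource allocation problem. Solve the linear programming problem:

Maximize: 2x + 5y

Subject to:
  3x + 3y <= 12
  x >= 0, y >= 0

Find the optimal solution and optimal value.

The feasible region has vertices at [(0, 0), (4, 0), (0, 4)].
Checking objective 2x + 5y at each vertex:
  (0, 0): 2*0 + 5*0 = 0
  (4, 0): 2*4 + 5*0 = 8
  (0, 4): 2*0 + 5*4 = 20
Maximum is 20 at (0, 4).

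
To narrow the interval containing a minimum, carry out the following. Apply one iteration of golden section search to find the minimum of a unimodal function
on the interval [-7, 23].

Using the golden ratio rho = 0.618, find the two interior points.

Golden section search on [-7, 23].
Golden ratio rho = 0.618 (approx).
Interior points:
  x_1 = -7 + (1-0.618)*30 = 4.4600
  x_2 = -7 + 0.618*30 = 11.5400
Compare f(x_1) and f(x_2) to determine which subinterval to keep.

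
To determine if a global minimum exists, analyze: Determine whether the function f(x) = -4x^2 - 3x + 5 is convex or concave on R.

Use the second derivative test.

f(x) = -4x^2 - 3x + 5
f'(x) = -8x - 3
f''(x) = -8
Since f''(x) = -8 < 0 for all x, f is concave on R.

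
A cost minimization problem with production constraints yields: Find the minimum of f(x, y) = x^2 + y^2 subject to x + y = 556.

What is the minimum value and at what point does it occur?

Substitute y = 556 - x into f(x,y) = x^2 + y^2:
g(x) = x^2 + (556 - x)^2 = 2x^2 - 1112x + 309136
g'(x) = 4x - 1112 = 0  =>  x = 278
y = 556 - 278 = 278
Minimum value = 278^2 + 278^2 = 154568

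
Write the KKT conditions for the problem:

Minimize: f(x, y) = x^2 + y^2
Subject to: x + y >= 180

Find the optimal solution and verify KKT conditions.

KKT conditions for min x^2 + y^2 s.t. x + y >= 180:
Stationarity: 2x = mu, 2y = mu
So x = y = mu/2.
Complementary slackness: mu*(x + y - 180) = 0
Primal feasibility: x + y >= 180; dual feasibility: mu >= 0
If mu = 0 then x = y = 0, but 0 + 0 < 180 is infeasible, so the constraint is active.
Constraint active: x + y = 2*(mu/2) = 180 => mu = 180
x = y = 90, f = 16200
Verify: stationarity 2*90 = 180 = mu; primal 90 + 90 = 180 >= 180; dual mu = 180 >= 0; complementary slackness 180*(180 - 180) = 0. All KKT conditions hold.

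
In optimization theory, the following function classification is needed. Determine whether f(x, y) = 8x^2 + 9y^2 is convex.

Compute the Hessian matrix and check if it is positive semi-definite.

f(x,y) = 8x^2 + 9y^2
Hessian H = [[16, 0], [0, 18]]
trace(H) = 34, det(H) = 288
Eigenvalues: (34 +/- sqrt(4)) / 2 = 18, 16
Since both eigenvalues > 0, f is convex.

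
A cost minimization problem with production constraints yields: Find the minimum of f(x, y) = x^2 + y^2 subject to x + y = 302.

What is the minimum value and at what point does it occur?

Substitute y = 302 - x into f(x,y) = x^2 + y^2:
g(x) = x^2 + (302 - x)^2 = 2x^2 - 604x + 91204
g'(x) = 4x - 604 = 0  =>  x = 151
y = 302 - 151 = 151
Minimum value = 151^2 + 151^2 = 45602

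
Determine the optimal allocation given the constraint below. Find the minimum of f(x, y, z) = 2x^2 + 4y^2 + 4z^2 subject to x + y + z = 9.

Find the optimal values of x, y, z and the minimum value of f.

Using Lagrange multipliers on f = 2x^2 + 4y^2 + 4z^2 with constraint x + y + z = 9:
Conditions: 2*2*x = lambda, 2*4*y = lambda, 2*4*z = lambda
So x = lambda/4, y = lambda/8, z = lambda/8
Substituting into constraint: lambda * (1/2) = 9
lambda = 18
x = 9/2, y = 9/4, z = 9/4
Minimum value = 81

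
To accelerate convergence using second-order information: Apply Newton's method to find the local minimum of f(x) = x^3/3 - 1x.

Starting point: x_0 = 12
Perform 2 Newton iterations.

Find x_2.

f(x) = x^3/3 - 1x
f'(x) = x^2 - 1, f''(x) = 2x
Newton update: x_{n+1} = x_n - (x_n^2 - 1)/(2*x_n)
Step 1: x_0 = 12, f'=143, f''=24, x_1 = 145/24
Step 2: x_1 = 145/24, f'=20449/576, f''=145/12, x_2 = 21601/6960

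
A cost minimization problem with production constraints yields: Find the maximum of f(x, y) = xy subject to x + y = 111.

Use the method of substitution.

Substitute y = 111 - x into f(x,y) = xy:
g(x) = x(111 - x) = 111x - x^2
g'(x) = 111 - 2x = 0  =>  x = 111/2
y = 111 - 111/2 = 111/2
Maximum value = (111/2) * (111/2) = 12321/4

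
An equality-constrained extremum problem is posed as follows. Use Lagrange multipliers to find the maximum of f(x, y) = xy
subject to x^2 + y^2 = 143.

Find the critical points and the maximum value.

Lagrange conditions: y = 2*lambda*x and x = 2*lambda*y
If x = 0 then y = 0, violating the constraint, so x, y != 0.
Dividing: y/x = x/y => x^2 = y^2 => y = x or y = -x
Constraint: 2x^2 = 143 => x^2 = 143/2 => x = +/-sqrt(143/2)
Critical points: (sqrt(143/2), sqrt(143/2)), (-sqrt(143/2), -sqrt(143/2)), (sqrt(143/2), -sqrt(143/2)), (-sqrt(143/2), sqrt(143/2))
  y = x:  xy = x^2 = 143/2  at (sqrt(143/2), sqrt(143/2)) and (-sqrt(143/2), -sqrt(143/2))
  y = -x: xy = -x^2 = -143/2 at (sqrt(143/2), -sqrt(143/2)) and (-sqrt(143/2), sqrt(143/2))
Maximum xy = 143/2 at (sqrt(143/2), sqrt(143/2)) and (-sqrt(143/2), -sqrt(143/2))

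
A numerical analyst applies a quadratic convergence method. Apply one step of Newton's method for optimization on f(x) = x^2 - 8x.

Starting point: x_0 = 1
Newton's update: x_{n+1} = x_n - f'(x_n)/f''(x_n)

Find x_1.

f(x) = x^2 - 8x
f'(x) = 2x + (-8), f''(x) = 2
Newton step: x_1 = x_0 - f'(x_0)/f''(x_0)
f'(1) = -6
x_1 = 1 - -6/2 = 4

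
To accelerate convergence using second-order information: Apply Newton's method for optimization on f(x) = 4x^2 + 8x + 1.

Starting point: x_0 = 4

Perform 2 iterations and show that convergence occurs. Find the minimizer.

f(x) = 4x^2 + 8x + 1, f'(x) = 8x + (8), f''(x) = 8
Step 1: f'(4) = 40, x_1 = 4 - 40/8 = -1
Step 2: f'(-1) = 0, x_2 = -1 (converged)
Newton's method converges in 1 step for quadratics.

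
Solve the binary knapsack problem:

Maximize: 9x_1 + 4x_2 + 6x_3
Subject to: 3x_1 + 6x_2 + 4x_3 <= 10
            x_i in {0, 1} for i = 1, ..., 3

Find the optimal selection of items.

Items: item 1 (v=9, w=3), item 2 (v=4, w=6), item 3 (v=6, w=4)
Capacity: 10
Checking all 8 subsets (w = total weight, v = total value):
  {}: w = 0, v = 0
  {1}: w = 3, v = 9
  {2}: w = 6, v = 4
  {3}: w = 4, v = 6
  {1, 2}: w = 9, v = 13
  {1, 3}: w = 7, v = 15
  {2, 3}: w = 10, v = 10
  {1, 2, 3}: w = 13 > 10, infeasible
Best feasible subset: items [1, 3]
Total weight: 7 <= 10, total value: 15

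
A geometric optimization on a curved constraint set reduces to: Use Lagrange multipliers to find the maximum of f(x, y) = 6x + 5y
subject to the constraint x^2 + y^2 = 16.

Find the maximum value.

Set up Lagrange conditions: grad f = lambda * grad g
  6 = 2*lambda*x
  5 = 2*lambda*y
From these: x/y = 6/5, so x = 6t, y = 5t for some t.
Substitute into constraint: (6t)^2 + (5t)^2 = 16
  t^2 * 61 = 16
  t = sqrt(16/61)
Maximum = 6*x + 5*y = (6^2 + 5^2)*t = 61 * sqrt(16/61) = sqrt(976)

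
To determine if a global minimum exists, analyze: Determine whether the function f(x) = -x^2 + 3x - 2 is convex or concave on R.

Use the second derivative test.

f(x) = -x^2 + 3x - 2
f'(x) = -2x + 3
f''(x) = -2
Since f''(x) = -2 < 0 for all x, f is concave on R.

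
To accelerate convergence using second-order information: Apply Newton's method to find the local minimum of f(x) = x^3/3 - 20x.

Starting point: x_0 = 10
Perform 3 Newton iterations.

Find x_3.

f(x) = x^3/3 - 20x
f'(x) = x^2 - 20, f''(x) = 2x
Newton update: x_{n+1} = x_n - (x_n^2 - 20)/(2*x_n)
Step 1: x_0 = 10, f'=80, f''=20, x_1 = 6
Step 2: x_1 = 6, f'=16, f''=12, x_2 = 14/3
Step 3: x_2 = 14/3, f'=16/9, f''=28/3, x_3 = 94/21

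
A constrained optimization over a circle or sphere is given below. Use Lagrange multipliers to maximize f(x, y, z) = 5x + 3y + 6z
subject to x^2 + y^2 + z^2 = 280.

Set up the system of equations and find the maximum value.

Lagrange conditions: 5 = 2*lambda*x, 3 = 2*lambda*y, 6 = 2*lambda*z
So x:5 = y:3 = z:6, i.e. x = 5t, y = 3t, z = 6t
Constraint: t^2*(5^2 + 3^2 + 6^2) = 280
  t^2 * 70 = 280  =>  t = sqrt(4)
Maximum = 5*5t + 3*3t + 6*6t = 70*sqrt(4) = 140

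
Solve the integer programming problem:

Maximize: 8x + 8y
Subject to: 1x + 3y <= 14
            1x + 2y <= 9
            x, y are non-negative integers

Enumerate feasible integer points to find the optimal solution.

Constraint 1: 1x + 3y <= 14
Constraint 2: 1x + 2y <= 9
Feasible x range (need y >= 0): 0 <= x <= min(14/1, 9/1) => x in {0, ..., 9}.
Enumerate feasible integer points row by row (the coefficient of y is 8 > 0, so for each x the largest feasible y gives the best value):
  x = 0: y <= min((14 - 1*0)/3, (9 - 1*0)/2) => y in {0, ..., 4}; best 8*0 + 8*4 = 32
  x = 1: y <= min((14 - 1*1)/3, (9 - 1*1)/2) => y in {0, ..., 4}; best 8*1 + 8*4 = 40
  x = 2: y <= min((14 - 1*2)/3, (9 - 1*2)/2) => y in {0, ..., 3}; best 8*2 + 8*3 = 40
  x = 3: y <= min((14 - 1*3)/3, (9 - 1*3)/2) => y in {0, ..., 3}; best 8*3 + 8*3 = 48
  x = 4: y <= min((14 - 1*4)/3, (9 - 1*4)/2) => y in {0, ..., 2}; best 8*4 + 8*2 = 48
  x = 5: y <= min((14 - 1*5)/3, (9 - 1*5)/2) => y in {0, ..., 2}; best 8*5 + 8*2 = 56
  x = 6: y <= min((14 - 1*6)/3, (9 - 1*6)/2) => y in {0, ..., 1}; best 8*6 + 8*1 = 56
  x = 7: y <= min((14 - 1*7)/3, (9 - 1*7)/2) => y in {0, ..., 1}; best 8*7 + 8*1 = 64
  x = 8: y <= min((14 - 1*8)/3, (9 - 1*8)/2) => y in {0}; best 8*8 + 8*0 = 64
  x = 9: y <= min((14 - 1*9)/3, (9 - 1*9)/2) => y in {0}; best 8*9 + 8*0 = 72
The maximum 8x + 8y = 72 is achieved at x = 9, y = 0.
Check: 1*9 + 3*0 = 9 <= 14 and 1*9 + 2*0 = 9 <= 9.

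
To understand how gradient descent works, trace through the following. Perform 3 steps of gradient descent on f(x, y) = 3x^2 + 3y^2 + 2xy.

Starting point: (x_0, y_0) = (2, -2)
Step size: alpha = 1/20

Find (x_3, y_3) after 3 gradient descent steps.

f(x,y) = 3x^2 + 3y^2 + 2xy
grad_x = 6x + 2y, grad_y = 6y + 2x
Step 1: grad = (8, -8), (8/5, -8/5)
Step 2: grad = (32/5, -32/5), (32/25, -32/25)
Step 3: grad = (128/25, -128/25), (128/125, -128/125)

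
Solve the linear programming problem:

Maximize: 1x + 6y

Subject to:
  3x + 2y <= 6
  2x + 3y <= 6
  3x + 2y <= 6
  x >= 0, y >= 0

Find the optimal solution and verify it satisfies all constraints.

Feasible vertices: (0, 0), (0, 2), (6/5, 6/5), (2, 0)
Objective 1x + 6y at each vertex:
  (0, 0): 0
  (0, 2): 12
  (6/5, 6/5): 42/5
  (2, 0): 2
Maximum is 12 at (0, 2).
Verify constraints at (x, y) = (0, 2):
  3*0 + 2*2 = 4 <= 6
  2*0 + 3*2 = 6 <= 6 (active)
  3*0 + 2*2 = 4 <= 6
  x = 0 >= 0, y = 2 >= 0. All constraints satisfied.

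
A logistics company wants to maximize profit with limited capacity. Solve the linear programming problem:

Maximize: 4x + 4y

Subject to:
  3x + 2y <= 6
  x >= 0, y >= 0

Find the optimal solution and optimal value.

The feasible region has vertices at [(0, 0), (2, 0), (0, 3)].
Checking objective 4x + 4y at each vertex:
  (0, 0): 4*0 + 4*0 = 0
  (2, 0): 4*2 + 4*0 = 8
  (0, 3): 4*0 + 4*3 = 12
Maximum is 12 at (0, 3).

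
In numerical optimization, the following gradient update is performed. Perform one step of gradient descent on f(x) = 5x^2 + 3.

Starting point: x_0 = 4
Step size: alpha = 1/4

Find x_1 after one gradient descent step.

f(x) = 5x^2 + 3
f'(x) = 10x + 0
f'(4) = 10*4 + (0) = 40
x_1 = x_0 - alpha * f'(x_0) = 4 - 1/4 * 40 = -6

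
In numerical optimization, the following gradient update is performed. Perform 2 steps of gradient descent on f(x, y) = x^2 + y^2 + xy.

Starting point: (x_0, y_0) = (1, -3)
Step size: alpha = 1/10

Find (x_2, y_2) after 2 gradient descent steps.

f(x,y) = x^2 + y^2 + xy
grad_x = 2x + 1y, grad_y = 2y + 1x
Step 1: grad = (-1, -5), (11/10, -5/2)
Step 2: grad = (-3/10, -39/10), (113/100, -211/100)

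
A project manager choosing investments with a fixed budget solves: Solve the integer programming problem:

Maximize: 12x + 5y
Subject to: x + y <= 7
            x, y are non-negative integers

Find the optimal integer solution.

Objective: 12x + 5y, constraint: x + y <= 7
Coefficient of x is 12 >= coefficient of y is 5, so allocate the entire budget to x.
Optimal: x = 7, y = 0, value = 84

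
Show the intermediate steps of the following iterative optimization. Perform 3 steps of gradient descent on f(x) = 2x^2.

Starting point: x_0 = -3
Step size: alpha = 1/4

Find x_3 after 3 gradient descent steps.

f(x) = 2x^2, f'(x) = 4x + (0)
Step 1: f'(-3) = -12, x_1 = -3 - 1/4 * -12 = 0
Step 2: f'(0) = 0, x_2 = 0 - 1/4 * 0 = 0
Step 3: f'(0) = 0, x_3 = 0 - 1/4 * 0 = 0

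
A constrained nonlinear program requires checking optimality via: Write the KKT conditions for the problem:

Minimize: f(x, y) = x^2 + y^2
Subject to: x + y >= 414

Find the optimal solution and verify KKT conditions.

KKT conditions for min x^2 + y^2 s.t. x + y >= 414:
Stationarity: 2x = mu, 2y = mu
So x = y = mu/2.
Complementary slackness: mu*(x + y - 414) = 0
Primal feasibility: x + y >= 414; dual feasibility: mu >= 0
If mu = 0 then x = y = 0, but 0 + 0 < 414 is infeasible, so the constraint is active.
Constraint active: x + y = 2*(mu/2) = 414 => mu = 414
x = y = 207, f = 85698
Verify: stationarity 2*207 = 414 = mu; primal 207 + 207 = 414 >= 414; dual mu = 414 >= 0; complementary slackness 414*(414 - 414) = 0. All KKT conditions hold.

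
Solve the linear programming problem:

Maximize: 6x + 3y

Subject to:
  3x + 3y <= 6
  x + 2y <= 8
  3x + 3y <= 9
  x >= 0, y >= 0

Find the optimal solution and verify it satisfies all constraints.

Feasible vertices: (0, 0), (0, 2), (2, 0)
Objective 6x + 3y at each vertex:
  (0, 0): 0
  (0, 2): 6
  (2, 0): 12
Maximum is 12 at (2, 0).
Verify constraints at (x, y) = (2, 0):
  3*2 + 3*0 = 6 <= 6 (active)
  1*2 + 2*0 = 2 <= 8
  3*2 + 3*0 = 6 <= 9
  x = 2 >= 0, y = 0 >= 0. All constraints satisfied.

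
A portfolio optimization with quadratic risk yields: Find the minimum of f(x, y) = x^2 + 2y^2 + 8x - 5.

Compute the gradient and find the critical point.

f(x,y) = x^2 + 2y^2 + 8x - 5
df/dx = 2x + (8) = 0  =>  x = -4
df/dy = 4y + (0) = 0  =>  y = 0
f(-4, 0) = 1*(-4)^2 + 2*(0)^2 + 8*(-4) + -5 = -21
Hessian is diagonal with entries 2, 4 > 0, so this is a minimum.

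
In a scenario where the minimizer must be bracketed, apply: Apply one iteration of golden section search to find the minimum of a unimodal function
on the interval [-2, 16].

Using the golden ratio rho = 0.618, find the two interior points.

Golden section search on [-2, 16].
Golden ratio rho = 0.618 (approx).
Interior points:
  x_1 = -2 + (1-0.618)*18 = 4.8760
  x_2 = -2 + 0.618*18 = 9.1240
Compare f(x_1) and f(x_2) to determine which subinterval to keep.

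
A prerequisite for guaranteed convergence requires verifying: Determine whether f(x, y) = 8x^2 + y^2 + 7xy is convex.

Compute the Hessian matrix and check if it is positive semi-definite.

f(x,y) = 8x^2 + y^2 + 7xy
Hessian H = [[16, 7], [7, 2]]
trace(H) = 18, det(H) = -17
Eigenvalues: (18 +/- sqrt(392)) / 2 = 18.9, -0.8995
Since not both eigenvalues positive, f is neither convex nor concave.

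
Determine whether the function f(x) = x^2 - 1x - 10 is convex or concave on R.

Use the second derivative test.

f(x) = x^2 - 1x - 10
f'(x) = 2x - 1
f''(x) = 2
Since f''(x) = 2 > 0 for all x, f is convex on R.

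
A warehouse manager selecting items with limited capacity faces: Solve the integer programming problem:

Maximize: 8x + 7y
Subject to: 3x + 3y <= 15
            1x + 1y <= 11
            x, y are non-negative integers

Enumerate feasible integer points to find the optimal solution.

Constraint 1: 3x + 3y <= 15
Constraint 2: 1x + 1y <= 11
Feasible x range (need y >= 0): 0 <= x <= min(15/3, 11/1) => x in {0, ..., 5}.
Enumerate feasible integer points row by row (the coefficient of y is 7 > 0, so for each x the largest feasible y gives the best value):
  x = 0: y <= min((15 - 3*0)/3, (11 - 1*0)/1) => y in {0, ..., 5}; best 8*0 + 7*5 = 35
  x = 1: y <= min((15 - 3*1)/3, (11 - 1*1)/1) => y in {0, ..., 4}; best 8*1 + 7*4 = 36
  x = 2: y <= min((15 - 3*2)/3, (11 - 1*2)/1) => y in {0, ..., 3}; best 8*2 + 7*3 = 37
  x = 3: y <= min((15 - 3*3)/3, (11 - 1*3)/1) => y in {0, ..., 2}; best 8*3 + 7*2 = 38
  x = 4: y <= min((15 - 3*4)/3, (11 - 1*4)/1) => y in {0, ..., 1}; best 8*4 + 7*1 = 39
  x = 5: y <= min((15 - 3*5)/3, (11 - 1*5)/1) => y in {0}; best 8*5 + 7*0 = 40
The maximum 8x + 7y = 40 is achieved at x = 5, y = 0.
Check: 3*5 + 3*0 = 15 <= 15 and 1*5 + 1*0 = 5 <= 11.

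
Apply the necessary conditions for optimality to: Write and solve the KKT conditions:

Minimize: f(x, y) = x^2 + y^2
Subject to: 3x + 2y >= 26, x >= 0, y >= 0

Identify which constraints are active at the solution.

KKT conditions for min x^2 + y^2 s.t. 3x + 2y >= 26, x >= 0, y >= 0:
Stationarity: 2x = mu*3 + mu_x, 2y = mu*2 + mu_y, with mu, mu_x, mu_y >= 0
Complementary slackness: mu*(3x + 2y - 26) = 0, mu_x*x = 0, mu_y*y = 0
(0, 0) is infeasible (3*0 + 2*0 < 26), so if mu = 0 stationarity would force x = mu_x/2 >= 0, y = mu_y/2 >= 0 with mu_x*x = mu_y*y = 0, i.e. x = y = 0: contradiction. Hence mu > 0 and 3x + 2y = 26 is active.
Try x > 0, y > 0 (so mu_x = mu_y = 0): x = 3*mu/2, y = 2*mu/2
Substitute: 3*(3*mu/2) + 2*(2*mu/2) = 26
  mu*13/2 = 26 => mu = 4
x* = 6 > 0, y* = 4 > 0, consistent with mu_x = mu_y = 0.
f is convex and the constraints are linear, so this KKT point is the global minimum.
f* = 52
Active constraints: 3x + 2y >= 26 (holds with equality, mu = 4 > 0); x >= 0 and y >= 0 are inactive (mu_x = mu_y = 0).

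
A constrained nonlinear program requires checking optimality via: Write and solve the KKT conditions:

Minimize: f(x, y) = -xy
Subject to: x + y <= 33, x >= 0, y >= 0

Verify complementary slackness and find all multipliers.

Problem: min -xy s.t. x + y <= 33 (multiplier lambda), x >= 0 (mu_x), y >= 0 (mu_y)
KKT stationarity: -y + lambda - mu_x = 0, -x + lambda - mu_y = 0, with lambda, mu_x, mu_y >= 0
Complementary slackness: lambda*(x + y - 33) = 0, mu_x*x = 0, mu_y*y = 0
If lambda = 0: y = -mu_x <= 0 and x = -mu_y <= 0 force x = y = 0 with f = 0; but x = y = 33/2 is feasible with f = -1089/4 < 0, so this is not the minimum. Hence lambda > 0 and x + y = 33.
Try x > 0, y > 0 (so mu_x = mu_y = 0): y = lambda, x = lambda => x = y = lambda
x + y = 33 => 2*lambda = 33 => lambda = 33/2
x* = y* = 33/2 > 0, consistent with mu_x = mu_y = 0.
(Any feasible point with x = 0 or y = 0 has f = 0 > -1089/4, so the minimum is not on those boundaries.)
min(-xy) = -1089/4 (i.e. max xy = 1089/4)
Multipliers: lambda = 33/2, mu_x = 0, mu_y = 0
Complementary slackness: lambda*(x + y - 33) = 33/2*(33/2 + 33/2 - 33) = 0, mu_x*x = 0*33/2 = 0, mu_y*y = 0*33/2 = 0. Satisfied.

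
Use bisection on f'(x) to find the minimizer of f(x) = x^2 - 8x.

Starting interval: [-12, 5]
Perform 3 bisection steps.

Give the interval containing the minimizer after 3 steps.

Finding critical point of f(x) = x^2 - 8x using bisection on f'(x) = 2x + -8.
f'(x) = 0 when x = 4.
Starting interval: [-12, 5]
Step 1: mid = -7/2, f'(mid) = -15, new interval = [-7/2, 5]
Step 2: mid = 3/4, f'(mid) = -13/2, new interval = [3/4, 5]
Step 3: mid = 23/8, f'(mid) = -9/4, new interval = [23/8, 5]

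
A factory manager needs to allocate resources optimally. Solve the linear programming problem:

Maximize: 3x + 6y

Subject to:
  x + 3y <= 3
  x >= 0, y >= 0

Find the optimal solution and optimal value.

The feasible region has vertices at [(0, 0), (3, 0), (0, 1)].
Checking objective 3x + 6y at each vertex:
  (0, 0): 3*0 + 6*0 = 0
  (3, 0): 3*3 + 6*0 = 9
  (0, 1): 3*0 + 6*1 = 6
Maximum is 9 at (3, 0).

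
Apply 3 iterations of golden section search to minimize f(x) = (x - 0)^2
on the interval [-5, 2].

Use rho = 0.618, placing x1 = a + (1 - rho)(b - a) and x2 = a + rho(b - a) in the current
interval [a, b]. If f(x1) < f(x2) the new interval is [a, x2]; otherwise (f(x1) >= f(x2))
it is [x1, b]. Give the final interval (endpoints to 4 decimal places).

Golden section search for min of f(x) = (x - 0)^2 on [-5, 2].
Each step: x1 = a + (1 - rho)(b - a), x2 = a + rho(b - a); if f(x1) < f(x2) keep [a, x2], otherwise keep [x1, b].
Step 1: [-5.0000, 2.0000], x1=-2.3260 (f=5.4103), x2=-0.6740 (f=0.4543); f(x1) > f(x2) => keep [-2.3260, 2.0000]
Step 2: [-2.3260, 2.0000], x1=-0.6735 (f=0.4536), x2=0.3475 (f=0.1207); f(x1) > f(x2) => keep [-0.6735, 2.0000]
Step 3: [-0.6735, 2.0000], x1=0.3478 (f=0.1210), x2=0.9787 (f=0.9579); f(x1) < f(x2) => keep [-0.6735, 0.9787]
Final interval: [-0.6735, 0.9787]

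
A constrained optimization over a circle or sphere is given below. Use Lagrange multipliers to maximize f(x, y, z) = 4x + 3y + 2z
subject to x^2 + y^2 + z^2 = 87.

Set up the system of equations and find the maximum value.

Lagrange conditions: 4 = 2*lambda*x, 3 = 2*lambda*y, 2 = 2*lambda*z
So x:4 = y:3 = z:2, i.e. x = 4t, y = 3t, z = 2t
Constraint: t^2*(4^2 + 3^2 + 2^2) = 87
  t^2 * 29 = 87  =>  t = sqrt(3)
Maximum = 4*4t + 3*3t + 2*2t = 29*sqrt(3) = sqrt(2523)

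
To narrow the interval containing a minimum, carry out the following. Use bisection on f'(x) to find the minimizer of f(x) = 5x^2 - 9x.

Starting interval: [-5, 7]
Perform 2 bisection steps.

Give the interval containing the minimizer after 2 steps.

Finding critical point of f(x) = 5x^2 - 9x using bisection on f'(x) = 10x + -9.
f'(x) = 0 when x = 9/10.
Starting interval: [-5, 7]
Step 1: mid = 1, f'(mid) = 1, new interval = [-5, 1]
Step 2: mid = -2, f'(mid) = -29, new interval = [-2, 1]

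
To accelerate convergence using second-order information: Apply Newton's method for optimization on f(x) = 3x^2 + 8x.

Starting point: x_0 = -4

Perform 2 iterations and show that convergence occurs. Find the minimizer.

f(x) = 3x^2 + 8x, f'(x) = 6x + (8), f''(x) = 6
Step 1: f'(-4) = -16, x_1 = -4 - -16/6 = -4/3
Step 2: f'(-4/3) = 0, x_2 = -4/3 (converged)
Newton's method converges in 1 step for quadratics.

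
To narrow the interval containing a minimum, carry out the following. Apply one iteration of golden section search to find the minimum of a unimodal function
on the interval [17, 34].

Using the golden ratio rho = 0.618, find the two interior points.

Golden section search on [17, 34].
Golden ratio rho = 0.618 (approx).
Interior points:
  x_1 = 17 + (1-0.618)*17 = 23.4940
  x_2 = 17 + 0.618*17 = 27.5060
Compare f(x_1) and f(x_2) to determine which subinterval to keep.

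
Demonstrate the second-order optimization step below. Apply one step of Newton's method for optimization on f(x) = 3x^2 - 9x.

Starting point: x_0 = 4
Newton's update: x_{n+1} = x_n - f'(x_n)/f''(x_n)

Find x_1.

f(x) = 3x^2 - 9x
f'(x) = 6x + (-9), f''(x) = 6
Newton step: x_1 = x_0 - f'(x_0)/f''(x_0)
f'(4) = 15
x_1 = 4 - 15/6 = 3/2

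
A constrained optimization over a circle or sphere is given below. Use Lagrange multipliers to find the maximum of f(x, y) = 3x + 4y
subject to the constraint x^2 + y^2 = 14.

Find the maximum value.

Set up Lagrange conditions: grad f = lambda * grad g
  3 = 2*lambda*x
  4 = 2*lambda*y
From these: x/y = 3/4, so x = 3t, y = 4t for some t.
Substitute into constraint: (3t)^2 + (4t)^2 = 14
  t^2 * 25 = 14
  t = sqrt(14/25)
Maximum = 3*x + 4*y = (3^2 + 4^2)*t = 25 * sqrt(14/25) = sqrt(350)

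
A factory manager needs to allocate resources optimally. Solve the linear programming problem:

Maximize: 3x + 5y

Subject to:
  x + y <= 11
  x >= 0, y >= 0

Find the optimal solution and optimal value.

The feasible region has vertices at [(0, 0), (11, 0), (0, 11)].
Checking objective 3x + 5y at each vertex:
  (0, 0): 3*0 + 5*0 = 0
  (11, 0): 3*11 + 5*0 = 33
  (0, 11): 3*0 + 5*11 = 55
Maximum is 55 at (0, 11).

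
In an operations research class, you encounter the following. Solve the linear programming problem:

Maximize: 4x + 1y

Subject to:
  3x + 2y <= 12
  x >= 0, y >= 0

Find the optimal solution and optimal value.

The feasible region has vertices at [(0, 0), (4, 0), (0, 6)].
Checking objective 4x + 1y at each vertex:
  (0, 0): 4*0 + 1*0 = 0
  (4, 0): 4*4 + 1*0 = 16
  (0, 6): 4*0 + 1*6 = 6
Maximum is 16 at (4, 0).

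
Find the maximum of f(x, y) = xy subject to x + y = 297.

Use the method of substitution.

Substitute y = 297 - x into f(x,y) = xy:
g(x) = x(297 - x) = 297x - x^2
g'(x) = 297 - 2x = 0  =>  x = 297/2
y = 297 - 297/2 = 297/2
Maximum value = (297/2) * (297/2) = 88209/4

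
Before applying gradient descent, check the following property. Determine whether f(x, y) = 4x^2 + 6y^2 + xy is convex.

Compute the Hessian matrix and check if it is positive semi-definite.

f(x,y) = 4x^2 + 6y^2 + xy
Hessian H = [[8, 1], [1, 12]]
trace(H) = 20, det(H) = 95
Eigenvalues: (20 +/- sqrt(20)) / 2 = 12.24, 7.764
Since both eigenvalues > 0, f is convex.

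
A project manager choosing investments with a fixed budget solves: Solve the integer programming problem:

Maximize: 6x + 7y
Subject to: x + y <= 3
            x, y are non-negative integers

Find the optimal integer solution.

Objective: 6x + 7y, constraint: x + y <= 3
Coefficient of y is 7 > coefficient of x is 6, so allocate the entire budget to y.
Optimal: x = 0, y = 3, value = 21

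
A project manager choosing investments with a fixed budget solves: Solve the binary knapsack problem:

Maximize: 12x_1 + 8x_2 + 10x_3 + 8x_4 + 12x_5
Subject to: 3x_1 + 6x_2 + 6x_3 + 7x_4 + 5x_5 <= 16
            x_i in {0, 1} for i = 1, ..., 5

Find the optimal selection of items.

Items: item 1 (v=12, w=3), item 2 (v=8, w=6), item 3 (v=10, w=6), item 4 (v=8, w=7), item 5 (v=12, w=5)
Capacity: 16
Checking all 32 subsets (w = total weight, v = total value):
  {}: w = 0, v = 0
  {1}: w = 3, v = 12
  {2}: w = 6, v = 8
  {3}: w = 6, v = 10
  {4}: w = 7, v = 8
  {5}: w = 5, v = 12
  {1, 2}: w = 9, v = 20
  {1, 3}: w = 9, v = 22
  {1, 4}: w = 10, v = 20
  {1, 5}: w = 8, v = 24
  {2, 3}: w = 12, v = 18
  {2, 4}: w = 13, v = 16
  {2, 5}: w = 11, v = 20
  {3, 4}: w = 13, v = 18
  {3, 5}: w = 11, v = 22
  {4, 5}: w = 12, v = 20
  {1, 2, 3}: w = 15, v = 30
  {1, 2, 4}: w = 16, v = 28
  {1, 2, 5}: w = 14, v = 32
  {1, 3, 4}: w = 16, v = 30
  {1, 3, 5}: w = 14, v = 34
  {1, 4, 5}: w = 15, v = 32
  {2, 3, 4}: w = 19 > 16, infeasible
  {2, 3, 5}: w = 17 > 16, infeasible
  {2, 4, 5}: w = 18 > 16, infeasible
  {3, 4, 5}: w = 18 > 16, infeasible
  {1, 2, 3, 4}: w = 22 > 16, infeasible
  {1, 2, 3, 5}: w = 20 > 16, infeasible
  {1, 2, 4, 5}: w = 21 > 16, infeasible
  {1, 3, 4, 5}: w = 21 > 16, infeasible
  {2, 3, 4, 5}: w = 24 > 16, infeasible
  {1, 2, 3, 4, 5}: w = 27 > 16, infeasible
Best feasible subset: items [1, 3, 5]
Total weight: 14 <= 16, total value: 34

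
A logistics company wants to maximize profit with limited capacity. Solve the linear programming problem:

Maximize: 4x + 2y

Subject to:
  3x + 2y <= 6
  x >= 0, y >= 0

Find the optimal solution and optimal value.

The feasible region has vertices at [(0, 0), (2, 0), (0, 3)].
Checking objective 4x + 2y at each vertex:
  (0, 0): 4*0 + 2*0 = 0
  (2, 0): 4*2 + 2*0 = 8
  (0, 3): 4*0 + 2*3 = 6
Maximum is 8 at (2, 0).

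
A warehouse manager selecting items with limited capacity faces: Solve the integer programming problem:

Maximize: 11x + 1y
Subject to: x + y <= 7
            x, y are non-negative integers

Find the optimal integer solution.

Objective: 11x + 1y, constraint: x + y <= 7
Coefficient of x is 11 >= coefficient of y is 1, so allocate the entire budget to x.
Optimal: x = 7, y = 0, value = 77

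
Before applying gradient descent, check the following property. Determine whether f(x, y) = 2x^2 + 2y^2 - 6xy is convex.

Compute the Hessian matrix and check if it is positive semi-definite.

f(x,y) = 2x^2 + 2y^2 - 6xy
Hessian H = [[4, -6], [-6, 4]]
trace(H) = 8, det(H) = -20
Eigenvalues: (8 +/- sqrt(144)) / 2 = 10, -2
Since not both eigenvalues positive, f is neither convex nor concave.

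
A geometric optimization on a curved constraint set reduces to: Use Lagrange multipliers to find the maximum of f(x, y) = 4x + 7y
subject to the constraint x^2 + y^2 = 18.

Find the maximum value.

Set up Lagrange conditions: grad f = lambda * grad g
  4 = 2*lambda*x
  7 = 2*lambda*y
From these: x/y = 4/7, so x = 4t, y = 7t for some t.
Substitute into constraint: (4t)^2 + (7t)^2 = 18
  t^2 * 65 = 18
  t = sqrt(18/65)
Maximum = 4*x + 7*y = (4^2 + 7^2)*t = 65 * sqrt(18/65) = sqrt(1170)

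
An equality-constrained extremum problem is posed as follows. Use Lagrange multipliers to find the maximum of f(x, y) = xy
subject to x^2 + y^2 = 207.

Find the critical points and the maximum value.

Lagrange conditions: y = 2*lambda*x and x = 2*lambda*y
If x = 0 then y = 0, violating the constraint, so x, y != 0.
Dividing: y/x = x/y => x^2 = y^2 => y = x or y = -x
Constraint: 2x^2 = 207 => x^2 = 207/2 => x = +/-sqrt(207/2)
Critical points: (sqrt(207/2), sqrt(207/2)), (-sqrt(207/2), -sqrt(207/2)), (sqrt(207/2), -sqrt(207/2)), (-sqrt(207/2), sqrt(207/2))
  y = x:  xy = x^2 = 207/2  at (sqrt(207/2), sqrt(207/2)) and (-sqrt(207/2), -sqrt(207/2))
  y = -x: xy = -x^2 = -207/2 at (sqrt(207/2), -sqrt(207/2)) and (-sqrt(207/2), sqrt(207/2))
Maximum xy = 207/2 at (sqrt(207/2), sqrt(207/2)) and (-sqrt(207/2), -sqrt(207/2))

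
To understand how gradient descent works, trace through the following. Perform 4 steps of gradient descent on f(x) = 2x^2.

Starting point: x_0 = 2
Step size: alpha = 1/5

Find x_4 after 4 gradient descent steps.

f(x) = 2x^2, f'(x) = 4x + (0)
Step 1: f'(2) = 8, x_1 = 2 - 1/5 * 8 = 2/5
Step 2: f'(2/5) = 8/5, x_2 = 2/5 - 1/5 * 8/5 = 2/25
Step 3: f'(2/25) = 8/25, x_3 = 2/25 - 1/5 * 8/25 = 2/125
Step 4: f'(2/125) = 8/125, x_4 = 2/125 - 1/5 * 8/125 = 2/625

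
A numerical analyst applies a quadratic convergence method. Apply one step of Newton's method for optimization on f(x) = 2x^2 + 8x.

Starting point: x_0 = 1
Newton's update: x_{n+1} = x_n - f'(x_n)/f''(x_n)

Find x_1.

f(x) = 2x^2 + 8x
f'(x) = 4x + (8), f''(x) = 4
Newton step: x_1 = x_0 - f'(x_0)/f''(x_0)
f'(1) = 12
x_1 = 1 - 12/4 = -2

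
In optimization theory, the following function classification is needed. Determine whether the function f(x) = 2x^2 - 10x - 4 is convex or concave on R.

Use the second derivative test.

f(x) = 2x^2 - 10x - 4
f'(x) = 4x - 10
f''(x) = 4
Since f''(x) = 4 > 0 for all x, f is convex on R.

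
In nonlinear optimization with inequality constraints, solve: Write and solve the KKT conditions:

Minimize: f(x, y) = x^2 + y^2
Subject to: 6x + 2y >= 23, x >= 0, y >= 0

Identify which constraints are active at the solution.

KKT conditions for min x^2 + y^2 s.t. 6x + 2y >= 23, x >= 0, y >= 0:
Stationarity: 2x = mu*6 + mu_x, 2y = mu*2 + mu_y, with mu, mu_x, mu_y >= 0
Complementary slackness: mu*(6x + 2y - 23) = 0, mu_x*x = 0, mu_y*y = 0
(0, 0) is infeasible (6*0 + 2*0 < 23), so if mu = 0 stationarity would force x = mu_x/2 >= 0, y = mu_y/2 >= 0 with mu_x*x = mu_y*y = 0, i.e. x = y = 0: contradiction. Hence mu > 0 and 6x + 2y = 23 is active.
Try x > 0, y > 0 (so mu_x = mu_y = 0): x = 6*mu/2, y = 2*mu/2
Substitute: 6*(6*mu/2) + 2*(2*mu/2) = 23
  mu*40/2 = 23 => mu = 23/20
x* = 69/20 > 0, y* = 23/20 > 0, consistent with mu_x = mu_y = 0.
f is convex and the constraints are linear, so this KKT point is the global minimum.
f* = 529/40
Active constraints: 6x + 2y >= 23 (holds with equality, mu = 23/20 > 0); x >= 0 and y >= 0 are inactive (mu_x = mu_y = 0).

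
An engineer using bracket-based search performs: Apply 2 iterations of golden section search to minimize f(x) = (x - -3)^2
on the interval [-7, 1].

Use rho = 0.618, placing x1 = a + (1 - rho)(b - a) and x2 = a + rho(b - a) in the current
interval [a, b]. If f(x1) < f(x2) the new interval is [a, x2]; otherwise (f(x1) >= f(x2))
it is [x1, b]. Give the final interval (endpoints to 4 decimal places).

Golden section search for min of f(x) = (x - -3)^2 on [-7, 1].
Each step: x1 = a + (1 - rho)(b - a), x2 = a + rho(b - a); if f(x1) < f(x2) keep [a, x2], otherwise keep [x1, b].
Step 1: [-7.0000, 1.0000], x1=-3.9440 (f=0.8911), x2=-2.0560 (f=0.8911); f(x1) = f(x2) (tie, not '<') => keep [-3.9440, 1.0000]
Step 2: [-3.9440, 1.0000], x1=-2.0554 (f=0.8923), x2=-0.8886 (f=4.4580); f(x1) < f(x2) => keep [-3.9440, -0.8886]
Final interval: [-3.9440, -0.8886]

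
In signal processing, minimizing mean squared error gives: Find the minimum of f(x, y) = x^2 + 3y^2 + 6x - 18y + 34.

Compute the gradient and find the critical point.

f(x,y) = x^2 + 3y^2 + 6x - 18y + 34
df/dx = 2x + (6) = 0  =>  x = -3
df/dy = 6y + (-18) = 0  =>  y = 3
f(-3, 3) = 1*(-3)^2 + 3*(3)^2 + 6*(-3) + -18*(3) + 34 = -2
Hessian is diagonal with entries 2, 6 > 0, so this is a minimum.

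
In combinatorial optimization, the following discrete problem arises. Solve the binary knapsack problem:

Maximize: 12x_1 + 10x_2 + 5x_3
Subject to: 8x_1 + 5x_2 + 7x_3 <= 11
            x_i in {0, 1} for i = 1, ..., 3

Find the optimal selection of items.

Items: item 1 (v=12, w=8), item 2 (v=10, w=5), item 3 (v=5, w=7)
Capacity: 11
Checking all 8 subsets (w = total weight, v = total value):
  {}: w = 0, v = 0
  {1}: w = 8, v = 12
  {2}: w = 5, v = 10
  {3}: w = 7, v = 5
  {1, 2}: w = 13 > 11, infeasible
  {1, 3}: w = 15 > 11, infeasible
  {2, 3}: w = 12 > 11, infeasible
  {1, 2, 3}: w = 20 > 11, infeasible
Best feasible subset: items [1]
Total weight: 8 <= 11, total value: 12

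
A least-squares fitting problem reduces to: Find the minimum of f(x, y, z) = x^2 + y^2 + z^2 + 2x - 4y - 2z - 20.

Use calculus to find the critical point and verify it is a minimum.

f(x,y,z) = x^2 + y^2 + z^2 + 2x - 4y - 2z - 20
df/dx = 2x + (2) = 0 => x = -1
df/dy = 2y + (-4) = 0 => y = 2
df/dz = 2z + (-2) = 0 => z = 1
f(-1,2,1) = 1*(-1)^2 + 1*(2)^2 + 1*(1)^2 + 2*(-1) + -4*(2) + -2*(1) + -20 = -26
Hessian is diagonal with entries 2, 2, 2 > 0, confirmed minimum.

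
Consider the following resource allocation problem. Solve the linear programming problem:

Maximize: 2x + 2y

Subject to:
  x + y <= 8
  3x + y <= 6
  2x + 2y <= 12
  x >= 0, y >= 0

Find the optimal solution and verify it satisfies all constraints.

Feasible vertices: (0, 0), (0, 6), (2, 0)
Objective 2x + 2y at each vertex:
  (0, 0): 0
  (0, 6): 12
  (2, 0): 4
Maximum is 12 at (0, 6).
Verify constraints at (x, y) = (0, 6):
  1*0 + 1*6 = 6 <= 8
  3*0 + 1*6 = 6 <= 6 (active)
  2*0 + 2*6 = 12 <= 12 (active)
  x = 0 >= 0, y = 6 >= 0. All constraints satisfied.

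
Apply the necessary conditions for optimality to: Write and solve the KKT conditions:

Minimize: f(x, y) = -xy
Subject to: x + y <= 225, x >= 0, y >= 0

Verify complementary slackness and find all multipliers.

Problem: min -xy s.t. x + y <= 225 (multiplier lambda), x >= 0 (mu_x), y >= 0 (mu_y)
KKT stationarity: -y + lambda - mu_x = 0, -x + lambda - mu_y = 0, with lambda, mu_x, mu_y >= 0
Complementary slackness: lambda*(x + y - 225) = 0, mu_x*x = 0, mu_y*y = 0
If lambda = 0: y = -mu_x <= 0 and x = -mu_y <= 0 force x = y = 0 with f = 0; but x = y = 225/2 is feasible with f = -50625/4 < 0, so this is not the minimum. Hence lambda > 0 and x + y = 225.
Try x > 0, y > 0 (so mu_x = mu_y = 0): y = lambda, x = lambda => x = y = lambda
x + y = 225 => 2*lambda = 225 => lambda = 225/2
x* = y* = 225/2 > 0, consistent with mu_x = mu_y = 0.
(Any feasible point with x = 0 or y = 0 has f = 0 > -50625/4, so the minimum is not on those boundaries.)
min(-xy) = -50625/4 (i.e. max xy = 50625/4)
Multipliers: lambda = 225/2, mu_x = 0, mu_y = 0
Complementary slackness: lambda*(x + y - 225) = 225/2*(225/2 + 225/2 - 225) = 0, mu_x*x = 0*225/2 = 0, mu_y*y = 0*225/2 = 0. Satisfied.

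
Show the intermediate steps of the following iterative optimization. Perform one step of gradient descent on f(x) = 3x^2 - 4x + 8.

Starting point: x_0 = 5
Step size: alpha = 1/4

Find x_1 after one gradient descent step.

f(x) = 3x^2 - 4x + 8
f'(x) = 6x - 4
f'(5) = 6*5 + (-4) = 26
x_1 = x_0 - alpha * f'(x_0) = 5 - 1/4 * 26 = -3/2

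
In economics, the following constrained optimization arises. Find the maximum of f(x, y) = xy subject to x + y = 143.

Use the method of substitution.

Substitute y = 143 - x into f(x,y) = xy:
g(x) = x(143 - x) = 143x - x^2
g'(x) = 143 - 2x = 0  =>  x = 143/2
y = 143 - 143/2 = 143/2
Maximum value = (143/2) * (143/2) = 20449/4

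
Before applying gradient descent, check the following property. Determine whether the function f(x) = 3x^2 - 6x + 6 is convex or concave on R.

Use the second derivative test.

f(x) = 3x^2 - 6x + 6
f'(x) = 6x - 6
f''(x) = 6
Since f''(x) = 6 > 0 for all x, f is convex on R.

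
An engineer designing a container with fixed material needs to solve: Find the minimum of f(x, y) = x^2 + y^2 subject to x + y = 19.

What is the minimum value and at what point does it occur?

Substitute y = 19 - x into f(x,y) = x^2 + y^2:
g(x) = x^2 + (19 - x)^2 = 2x^2 - 38x + 361
g'(x) = 4x - 38 = 0  =>  x = 19/2
y = 19 - 19/2 = 19/2
Minimum value = (19/2)^2 + (19/2)^2 = 361/2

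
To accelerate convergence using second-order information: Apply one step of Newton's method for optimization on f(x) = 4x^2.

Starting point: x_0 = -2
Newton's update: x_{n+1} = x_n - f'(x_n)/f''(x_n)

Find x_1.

f(x) = 4x^2
f'(x) = 8x + (0), f''(x) = 8
Newton step: x_1 = x_0 - f'(x_0)/f''(x_0)
f'(-2) = -16
x_1 = -2 - -16/8 = 0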